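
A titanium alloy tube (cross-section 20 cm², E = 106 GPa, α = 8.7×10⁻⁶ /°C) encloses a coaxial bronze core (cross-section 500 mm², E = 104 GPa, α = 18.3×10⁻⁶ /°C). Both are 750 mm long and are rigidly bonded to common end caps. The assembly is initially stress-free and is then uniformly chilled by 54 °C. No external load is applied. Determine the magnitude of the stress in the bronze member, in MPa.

Equilibrium of a rigid end plate with no external load gives equal and opposite internal forces ±P in the two members. Since α_{bronze} > α_{titanium alloy}, cooling drives the bronze into tension and the titanium alloy into compression.
Equating the net (thermal + elastic) strains gives |α₁ − α₂|·ΔT = P·[1/(A₁E₁) + 1/(A₂E₂)].
|α₁ − α₂|·ΔT = 9.6×10⁻⁶ × 54 = 0.0005184.
1/(A₁E₁) + 1/(A₂E₂) = 1/(2000×106×10³) + 1/(500×104×10³) = 2.395×10⁻⁸ N⁻¹.
So P = 0.0005184 / 2.395×10⁻⁸ = 21.65 kN.
σ_{bronze} = P/A₂ = 21650/500 = 43.29 MPa, tensile.

σ ≈ 43.3 MPa (tensile)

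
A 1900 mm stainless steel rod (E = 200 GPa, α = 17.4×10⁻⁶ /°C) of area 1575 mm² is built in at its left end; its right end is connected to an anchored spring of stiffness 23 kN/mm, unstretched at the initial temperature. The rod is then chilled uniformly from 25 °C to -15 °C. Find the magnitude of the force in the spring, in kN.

P ≈ 26.7 kN

If the spring were absent the rod would shorten by αΔT L = 17.4×10⁻⁶ × 40 × 1900 = 1.322 mm.
With a force P in the spring, the elastic change of the rod is PL/(AE) and that of the spring is P/k; compatibility requires their sum to equal δ_free.
So P = δ_free / [L/(AE) + 1/k] = 1.322 / [ 1900/(1575×200×10³) + 1/(23×10³) ].
P = 1.322 / 4.951×10⁻⁵ = 26710 N.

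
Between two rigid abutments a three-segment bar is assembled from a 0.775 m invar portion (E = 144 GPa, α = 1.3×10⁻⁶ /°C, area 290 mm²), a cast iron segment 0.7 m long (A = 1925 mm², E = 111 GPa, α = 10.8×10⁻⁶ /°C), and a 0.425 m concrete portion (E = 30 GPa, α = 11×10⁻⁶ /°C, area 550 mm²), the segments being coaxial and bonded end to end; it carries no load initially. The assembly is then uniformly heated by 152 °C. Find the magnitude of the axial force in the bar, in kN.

If the supports were absent, the total length change would be Σ αᵢΔT Lᵢ = 1.3×10⁻⁶×152×775 + 10.8×10⁻⁶×152×700 + 11×10⁻⁶×152×425 = 2.013 mm.
The rigid supports impose zero overall length change; the single axial force P common to all segments must satisfy P Σ Lᵢ/(AᵢEᵢ) = δ_free.
Σ Lᵢ/(AᵢEᵢ) = 775/(290×144×10³) + 700/(1925×111×10³) + 425/(550×30×10³) = 4.759×10⁻⁵ mm/N.
So P = 2.013 / 4.759×10⁻⁵ = 42.29 kN, compressive.

P ≈ 42.3 kN (compressive)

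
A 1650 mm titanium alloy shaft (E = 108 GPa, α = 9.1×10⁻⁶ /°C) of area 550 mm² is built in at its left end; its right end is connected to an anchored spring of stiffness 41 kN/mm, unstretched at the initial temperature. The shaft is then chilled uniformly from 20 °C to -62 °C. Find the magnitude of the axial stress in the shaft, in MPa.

The unrestrained thermal change is αΔT L = 9.1×10⁻⁶ × 82 × 1650 = 1.231 mm.
Let P be the tensile force in the spring. The shaft extends elastically by PL/(AE) and the spring stretches by P/k; together these equal δ_free.
P [ L/(AE) + 1/k ] = δ_free → P [ 1650/(550×108×10³) + 1/(41×10³) ] = 1.231.
P = 1.231 / 5.217×10⁻⁵ = 23600 N.
σ = P/A = 23600/550 = 42.91 MPa.

σ ≈ 42.9 MPa (tensile)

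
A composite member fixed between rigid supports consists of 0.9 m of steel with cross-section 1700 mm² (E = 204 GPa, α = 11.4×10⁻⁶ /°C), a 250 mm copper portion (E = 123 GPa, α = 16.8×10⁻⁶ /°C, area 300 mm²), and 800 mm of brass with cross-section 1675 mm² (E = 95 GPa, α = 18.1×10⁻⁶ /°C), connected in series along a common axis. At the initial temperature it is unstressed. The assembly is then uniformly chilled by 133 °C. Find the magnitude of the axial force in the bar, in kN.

P ≈ 267 kN (tensile)

With the walls removed the bar would change length by δ_free = Σ αᵢΔT Lᵢ = 11.4×10⁻⁶×133×900 + 16.8×10⁻⁶×133×250 + 18.1×10⁻⁶×133×800 = 3.849 mm.
The walls prevent any net length change, so an axial force P (same in every segment) develops. Compatibility: P · Σ Lᵢ/(AᵢEᵢ) = δ_free.
Σ Lᵢ/(AᵢEᵢ) = 900/(1700×204×10³) + 250/(300×123×10³) + 800/(1675×95×10³) = 1.44×10⁻⁵ mm/N.
So P = 3.849 / 1.44×10⁻⁵ = 267.3 kN, tensile.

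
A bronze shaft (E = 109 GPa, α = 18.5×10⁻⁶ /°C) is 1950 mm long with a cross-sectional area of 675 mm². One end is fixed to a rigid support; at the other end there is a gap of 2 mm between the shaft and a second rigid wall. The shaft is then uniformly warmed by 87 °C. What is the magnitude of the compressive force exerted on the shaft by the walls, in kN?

If the wall were absent the shaft would grow by αΔT L = 18.5×10⁻⁶ × 87 × 1950 = 3.139 mm.
This exceeds the 2 mm gap, so the wall pushes back. The portion of expansion that must be recovered elastically is δ_free − gap = 3.139 − 2 = 1.139 mm.
Compatibility: PL/(AE) = 1.139 mm, so σ = P/A = E × (1.139/1950) = 63.64 MPa.
P = σA = 63.64 × 675 = 42.96 kN.

P ≈ 43 kN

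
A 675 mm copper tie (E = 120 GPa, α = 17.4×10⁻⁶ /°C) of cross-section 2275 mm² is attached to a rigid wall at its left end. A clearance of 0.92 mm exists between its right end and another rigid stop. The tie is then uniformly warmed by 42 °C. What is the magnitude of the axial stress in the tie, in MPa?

Unrestrained expansion: δ_free = αΔT L = 17.4×10⁻⁶ × 42 × 675 = 0.4933 mm.
This is smaller than the 0.92 mm clearance, so the tie expands freely without reaching the stop — the stress is zero.

σ ≈ 0 MPa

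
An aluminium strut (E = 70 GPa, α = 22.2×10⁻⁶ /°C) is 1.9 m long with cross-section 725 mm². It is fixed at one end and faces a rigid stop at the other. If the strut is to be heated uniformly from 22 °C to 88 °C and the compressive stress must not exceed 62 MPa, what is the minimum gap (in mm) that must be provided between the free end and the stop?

g ≈ 1.1 mm

With no wall the strut would lengthen by αΔT L = 22.2×10⁻⁶ × 66 × 1900 = 2.784 mm.
A stress of 62 MPa corresponds to the wall pushing the strut back by σL/E = 62×1900/(70×10³) = 1.683 mm.
So the gap has to take up the difference, g_min = δ_free − σL/E = 2.784 − 1.683 = 1.101 mm.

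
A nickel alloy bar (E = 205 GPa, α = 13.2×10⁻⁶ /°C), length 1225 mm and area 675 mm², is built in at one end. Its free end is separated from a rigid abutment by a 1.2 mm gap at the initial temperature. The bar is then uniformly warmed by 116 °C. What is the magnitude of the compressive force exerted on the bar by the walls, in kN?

P ≈ 76.3 kN

Free thermal elongation = αΔT L = 13.2×10⁻⁶ × 116 × 1225 = 1.876 mm.
This exceeds the 1.2 mm gap, so the wall pushes back. The portion of expansion that must be recovered elastically is δ_free − gap = 1.876 − 1.2 = 0.6757 mm.
That suppressed elongation corresponds to σ = E·Δ/L = 205×10³ × 0.6757/1225 = 113.1 MPa.
P = σA = 113.1 × 675 = 76.33 kN.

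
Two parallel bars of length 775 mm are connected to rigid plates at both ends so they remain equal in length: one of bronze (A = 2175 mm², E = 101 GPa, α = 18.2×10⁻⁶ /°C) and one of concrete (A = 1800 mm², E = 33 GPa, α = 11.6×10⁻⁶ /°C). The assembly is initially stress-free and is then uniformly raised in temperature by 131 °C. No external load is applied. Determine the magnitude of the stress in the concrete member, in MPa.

The bronze has the larger α, so on heating it would change length more than the concrete if both were free. The rigid plates force a common final length, so the bronze is put into compression and the concrete into tension, with equal and opposite forces P (no external load).
Compatibility of the two members (thermal + elastic change equal): (α₁ − α₂)ΔT = P·[1/(A₁E₁) + 1/(A₂E₂)].
|α₁ − α₂|·ΔT = 6.6×10⁻⁶ × 131 = 0.0008646.
1/(A₁E₁) + 1/(A₂E₂) = 1/(2175×101×10³) + 1/(1800×33×10³) = 2.139×10⁻⁸ N⁻¹.
P = 0.0008646 / 2.139×10⁻⁸ = 40430 N = 40.43 kN.
σ_{concrete} = P/A₂ = 40430/1800 = 22.46 MPa, tensile.

σ ≈ 22.5 MPa (tensile)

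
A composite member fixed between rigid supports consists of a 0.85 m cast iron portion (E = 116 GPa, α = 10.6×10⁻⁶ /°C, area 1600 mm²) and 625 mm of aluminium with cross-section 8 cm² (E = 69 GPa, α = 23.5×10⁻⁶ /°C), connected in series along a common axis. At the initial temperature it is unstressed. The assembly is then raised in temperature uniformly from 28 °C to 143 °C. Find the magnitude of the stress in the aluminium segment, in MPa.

σ ≈ 214 MPa (compressive)

Free thermal expansion of the whole bar: Σ αᵢΔT Lᵢ = 10.6×10⁻⁶×115×850 + 23.5×10⁻⁶×115×625 = 2.725 mm.
The walls prevent any net length change, so an axial force P (same in every segment) develops. Compatibility: P · Σ Lᵢ/(AᵢEᵢ) = δ_free.
The series flexibility is Σ Lᵢ/(AᵢEᵢ) = 850/(1600×116×10³) + 625/(800×69×10³) = 1.59×10⁻⁵ mm/N.
So P = 2.725 / 1.59×10⁻⁵ = 171.4 kN, compressive.
σ_{aluminium} = P / A = 171400 / 800 = 214.2 MPa.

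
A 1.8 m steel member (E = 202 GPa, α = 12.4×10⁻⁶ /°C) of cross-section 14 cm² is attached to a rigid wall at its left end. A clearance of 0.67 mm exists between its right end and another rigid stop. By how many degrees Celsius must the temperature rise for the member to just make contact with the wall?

Contact occurs when the free expansion equals the gap: αΔT L = 0.67 mm.
So ΔT = g/(αL) = 0.67/(12.4×10⁻⁶ × 1800) = 30.02 °C.

ΔT ≈ 30 °C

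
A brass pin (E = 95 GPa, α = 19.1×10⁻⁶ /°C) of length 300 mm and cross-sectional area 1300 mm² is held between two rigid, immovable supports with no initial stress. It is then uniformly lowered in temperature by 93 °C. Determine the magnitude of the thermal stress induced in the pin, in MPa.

With length fixed, the mechanical strain must cancel the thermal strain αΔT = 19.1×10⁻⁶ × 93 = 1776.3×10⁻⁶.
The stress required to suppress this strain is σ = Eε = 95×10³ × 1776.3×10⁻⁶ = 168.7 MPa, tensile since the pin is trying to contract.

σ ≈ 169 MPa (tensile)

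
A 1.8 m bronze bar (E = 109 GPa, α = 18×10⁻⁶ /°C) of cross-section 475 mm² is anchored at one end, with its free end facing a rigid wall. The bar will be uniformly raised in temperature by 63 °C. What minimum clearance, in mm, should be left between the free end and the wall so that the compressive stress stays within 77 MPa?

g ≈ 0.77 mm

With no wall the bar would lengthen by αΔT L = 18×10⁻⁶ × 63 × 1800 = 2.041 mm.
A stress of 77 MPa corresponds to the wall pushing the bar back by σL/E = 77×1800/(109×10³) = 1.272 mm.
The gap must absorb the remainder: g_min = 2.041 − 1.272 = 0.7696 mm.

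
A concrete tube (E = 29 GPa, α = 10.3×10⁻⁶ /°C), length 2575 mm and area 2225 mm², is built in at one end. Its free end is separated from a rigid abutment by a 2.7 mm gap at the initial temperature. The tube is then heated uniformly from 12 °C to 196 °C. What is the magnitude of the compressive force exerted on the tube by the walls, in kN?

Free thermal elongation = αΔT L = 10.3×10⁻⁶ × 184 × 2575 = 4.88 mm.
This exceeds the 2.7 mm gap, so the wall pushes back. The portion of expansion that must be recovered elastically is δ_free − gap = 4.88 − 2.7 = 2.18 mm.
That suppressed elongation corresponds to σ = E·Δ/L = 29×10³ × 2.18/2575 = 24.55 MPa.
P = σA = 24.55 × 2225 = 54.63 kN.

P ≈ 54.6 kN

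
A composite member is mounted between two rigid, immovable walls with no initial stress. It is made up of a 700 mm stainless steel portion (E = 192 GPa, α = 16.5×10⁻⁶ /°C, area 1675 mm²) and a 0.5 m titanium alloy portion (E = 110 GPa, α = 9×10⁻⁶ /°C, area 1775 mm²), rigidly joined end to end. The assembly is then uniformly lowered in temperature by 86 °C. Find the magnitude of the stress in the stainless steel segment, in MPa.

Free thermal contraction of the whole bar: Σ αᵢΔT Lᵢ = 16.5×10⁻⁶×86×700 + 9×10⁻⁶×86×500 = 1.38 mm.
The walls prevent any net length change, so an axial force P (same in every segment) develops. Compatibility: P · Σ Lᵢ/(AᵢEᵢ) = δ_free.
Σ Lᵢ/(AᵢEᵢ) = 700/(1675×192×10³) + 500/(1775×110×10³) = 4.737×10⁻⁶ mm/N.
P = 1.38 / 4.737×10⁻⁶ = 291400 N = 291.4 kN, tensile.
σ_{stainless steel} = P / A = 291400 / 1675 = 173.9 MPa.

σ ≈ 174 MPa (tensile)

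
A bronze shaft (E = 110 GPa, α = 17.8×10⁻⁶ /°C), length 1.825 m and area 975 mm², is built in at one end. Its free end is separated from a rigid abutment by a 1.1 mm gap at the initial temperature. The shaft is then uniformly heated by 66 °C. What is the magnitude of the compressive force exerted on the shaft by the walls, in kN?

If the wall were absent the shaft would grow by αΔT L = 17.8×10⁻⁶ × 66 × 1825 = 2.144 mm.
The gap closes (δ_free > 1.1 mm) and the wall then resists a further 2.144 − 1.1 = 1.044 mm of expansion.
So σ = E(δ_free − g)/L = 110×10³ × 1.044/1825 = 62.93 MPa.
P = σA = 62.93 × 975 = 61.35 kN.

P ≈ 61.4 kN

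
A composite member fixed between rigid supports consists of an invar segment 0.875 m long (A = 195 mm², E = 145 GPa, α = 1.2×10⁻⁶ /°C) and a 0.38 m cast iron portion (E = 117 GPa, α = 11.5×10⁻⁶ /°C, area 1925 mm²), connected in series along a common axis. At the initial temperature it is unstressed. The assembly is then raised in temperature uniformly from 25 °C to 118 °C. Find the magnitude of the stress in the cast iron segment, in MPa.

With the walls removed the bar would change length by δ_free = Σ αᵢΔT Lᵢ = 1.2×10⁻⁶×93×875 + 11.5×10⁻⁶×93×380 = 0.5041 mm.
The rigid supports impose zero overall length change; the single axial force P common to all segments must satisfy P Σ Lᵢ/(AᵢEᵢ) = δ_free.
The series flexibility is Σ Lᵢ/(AᵢEᵢ) = 875/(195×145×10³) + 380/(1925×117×10³) = 3.263×10⁻⁵ mm/N.
So P = 0.5041 / 3.263×10⁻⁵ = 15.45 kN, compressive.
σ_{cast iron} = P / A = 15450 / 1925 = 8.024 MPa.

σ ≈ 8.02 MPa (compressive)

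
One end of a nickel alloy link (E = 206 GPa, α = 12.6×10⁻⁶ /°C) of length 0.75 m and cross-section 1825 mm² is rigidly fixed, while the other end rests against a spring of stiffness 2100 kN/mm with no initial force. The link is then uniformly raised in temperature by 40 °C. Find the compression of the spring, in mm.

δ ≈ 0.0728 mm

The unrestrained thermal change is αΔT L = 12.6×10⁻⁶ × 40 × 750 = 0.378 mm.
Let P be the compressive force at the spring. The link shortens elastically by PL/(AE) and the spring compresses by P/k; together these equal δ_free.
So P = δ_free / [L/(AE) + 1/k] = 0.378 / [ 750/(1825×206×10³) + 1/(2100×10³) ].
P = 0.378 / 2.471×10⁻⁶ = 153000 N.
Spring compression = P/k = 153000/(2100×10³) = 0.07284 mm.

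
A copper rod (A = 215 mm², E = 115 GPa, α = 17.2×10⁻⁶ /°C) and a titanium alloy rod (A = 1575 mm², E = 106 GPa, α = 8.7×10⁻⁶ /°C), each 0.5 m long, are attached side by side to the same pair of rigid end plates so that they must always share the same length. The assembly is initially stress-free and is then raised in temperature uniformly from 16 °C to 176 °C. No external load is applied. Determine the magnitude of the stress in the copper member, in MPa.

σ ≈ 136 MPa (compressive)

The copper has the larger α, so on heating it would change length more than the titanium alloy if both were free. The rigid plates force a common final length, so the copper is put into compression and the titanium alloy into tension, with equal and opposite forces P (no external load).
Setting the final lengths equal and cancelling L: (α₁ − α₂)ΔT = P/(A₁E₁) + P/(A₂E₂).
|α₁ − α₂|·ΔT = 8.5×10⁻⁶ × 160 = 0.00136.
1/(A₁E₁) + 1/(A₂E₂) = 1/(215×115×10³) + 1/(1575×106×10³) = 4.643×10⁻⁸ N⁻¹.
So P = 0.00136 / 4.643×10⁻⁸ = 29.29 kN.
σ_{copper} = P/A₁ = 29290/215 = 136.2 MPa, compressive.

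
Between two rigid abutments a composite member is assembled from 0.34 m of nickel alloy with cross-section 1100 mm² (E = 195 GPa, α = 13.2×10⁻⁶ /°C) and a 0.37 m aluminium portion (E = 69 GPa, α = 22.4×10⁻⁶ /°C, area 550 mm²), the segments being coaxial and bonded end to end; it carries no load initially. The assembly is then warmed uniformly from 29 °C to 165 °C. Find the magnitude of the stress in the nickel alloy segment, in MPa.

If the supports were absent, the total length change would be Σ αᵢΔT Lᵢ = 13.2×10⁻⁶×136×340 + 22.4×10⁻⁶×136×370 = 1.738 mm.
The rigid supports impose zero overall length change; the single axial force P common to all segments must satisfy P Σ Lᵢ/(AᵢEᵢ) = δ_free.
The series flexibility is Σ Lᵢ/(AᵢEᵢ) = 340/(1100×195×10³) + 370/(550×69×10³) = 1.133×10⁻⁵ mm/N.
So P = 1.738 / 1.133×10⁻⁵ = 153.3 kN, compressive.
σ_{nickel alloy} = P / A = 153300 / 1100 = 139.4 MPa.

σ ≈ 139 MPa (compressive)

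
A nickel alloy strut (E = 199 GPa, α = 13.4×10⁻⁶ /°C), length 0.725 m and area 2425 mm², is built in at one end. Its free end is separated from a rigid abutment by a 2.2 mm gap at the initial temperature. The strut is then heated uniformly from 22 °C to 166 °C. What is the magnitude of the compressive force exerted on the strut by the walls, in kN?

P ≈ 0 kN

If the wall were absent the strut would grow by αΔT L = 13.4×10⁻⁶ × 144 × 725 = 1.399 mm.
This is smaller than the 2.2 mm clearance, so the strut expands freely without reaching the stop — the stress is zero.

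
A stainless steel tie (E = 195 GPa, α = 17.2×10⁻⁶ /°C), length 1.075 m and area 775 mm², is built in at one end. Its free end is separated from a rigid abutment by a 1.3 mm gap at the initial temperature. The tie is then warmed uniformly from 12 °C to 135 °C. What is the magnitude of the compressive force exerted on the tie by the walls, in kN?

P ≈ 137 kN

Free thermal elongation = αΔT L = 17.2×10⁻⁶ × 123 × 1075 = 2.274 mm.
This exceeds the 1.3 mm gap, so the wall pushes back. The portion of expansion that must be recovered elastically is δ_free − gap = 2.274 − 1.3 = 0.9743 mm.
Compatibility: PL/(AE) = 0.9743 mm, so σ = P/A = E × (0.9743/1075) = 176.7 MPa.
P = σA = 176.7 × 775 = 137 kN.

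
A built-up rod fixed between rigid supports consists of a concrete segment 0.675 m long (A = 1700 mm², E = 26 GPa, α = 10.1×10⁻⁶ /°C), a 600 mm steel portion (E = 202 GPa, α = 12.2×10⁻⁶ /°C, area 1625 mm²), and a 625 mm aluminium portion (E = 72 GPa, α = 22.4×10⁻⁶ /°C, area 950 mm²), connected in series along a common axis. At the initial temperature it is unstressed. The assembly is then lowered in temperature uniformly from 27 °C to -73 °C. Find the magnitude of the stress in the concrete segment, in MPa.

σ ≈ 63.1 MPa (tensile)

With the walls removed the bar would change length by δ_free = Σ αᵢΔT Lᵢ = 10.1×10⁻⁶×100×675 + 12.2×10⁻⁶×100×600 + 22.4×10⁻⁶×100×625 = 2.814 mm.
Since the ends are fixed, an axial force P builds up, equal in every segment, with P · Σ Lᵢ/(AᵢEᵢ) = δ_free.
The series flexibility is Σ Lᵢ/(AᵢEᵢ) = 675/(1700×26×10³) + 600/(1625×202×10³) + 625/(950×72×10³) = 2.624×10⁻⁵ mm/N.
P = 2.814 / 2.624×10⁻⁵ = 107200 N = 107.2 kN, tensile.
σ_{concrete} = P / A = 107200 / 1700 = 63.08 MPa.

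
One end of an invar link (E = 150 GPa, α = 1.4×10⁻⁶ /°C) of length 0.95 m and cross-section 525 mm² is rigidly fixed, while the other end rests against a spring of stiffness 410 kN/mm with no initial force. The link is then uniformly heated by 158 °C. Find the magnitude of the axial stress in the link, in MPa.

σ ≈ 27.6 MPa (compressive)

Free thermal expansion: δ_free = αΔT L = 1.4×10⁻⁶ × 158 × 950 = 0.2101 mm.
With a force P in the spring, the elastic change of the link is PL/(AE) and that of the spring is P/k; compatibility requires their sum to equal δ_free.
So P = δ_free / [L/(AE) + 1/k] = 0.2101 / [ 950/(525×150×10³) + 1/(410×10³) ].
P = 0.2101 / 1.45×10⁻⁵ = 14490 N.
σ = P/A = 14490/525 = 27.6 MPa.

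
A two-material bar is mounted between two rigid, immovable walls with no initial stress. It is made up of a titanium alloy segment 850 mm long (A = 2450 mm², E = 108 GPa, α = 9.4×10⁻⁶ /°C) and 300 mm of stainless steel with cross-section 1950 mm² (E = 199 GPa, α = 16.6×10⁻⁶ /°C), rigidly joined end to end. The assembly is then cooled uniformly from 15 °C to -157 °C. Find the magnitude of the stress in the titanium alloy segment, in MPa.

If the supports were absent, the total length change would be Σ αᵢΔT Lᵢ = 9.4×10⁻⁶×172×850 + 16.6×10⁻⁶×172×300 = 2.231 mm.
The rigid supports impose zero overall length change; the single axial force P common to all segments must satisfy P Σ Lᵢ/(AᵢEᵢ) = δ_free.
Σ Lᵢ/(AᵢEᵢ) = 850/(2450×108×10³) + 300/(1950×199×10³) = 3.985×10⁻⁶ mm/N.
Hence P = δ_free / Σ(L/AE) = 2.231/3.985×10⁻⁶ = 559.7 kN (tensile).
σ_{titanium alloy} = P / A = 559700 / 2450 = 228.5 MPa.

σ ≈ 228 MPa (tensile)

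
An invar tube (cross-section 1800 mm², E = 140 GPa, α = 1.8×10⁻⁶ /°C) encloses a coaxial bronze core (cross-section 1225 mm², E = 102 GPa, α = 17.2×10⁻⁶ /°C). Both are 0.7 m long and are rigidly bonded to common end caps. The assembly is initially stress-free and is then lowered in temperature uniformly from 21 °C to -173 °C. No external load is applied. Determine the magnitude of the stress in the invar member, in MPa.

Both members must finish at the same length. With the larger α, the bronze tends to over-contract; the plates restrain it, putting the bronze in tension and the invar in compression. With no external load the two internal forces are equal and opposite, magnitude P.
Equating the net (thermal + elastic) strains gives |α₁ − α₂|·ΔT = P·[1/(A₁E₁) + 1/(A₂E₂)].
|α₁ − α₂|·ΔT = 15.4×10⁻⁶ × 194 = 0.002988.
1/(A₁E₁) + 1/(A₂E₂) = 1/(1800×140×10³) + 1/(1225×102×10³) = 1.197×10⁻⁸ N⁻¹.
So P = 0.002988 / 1.197×10⁻⁸ = 249.6 kN.
σ_{invar} = P/A₁ = 249600/1800 = 138.6 MPa, compressive.

σ ≈ 139 MPa (compressive)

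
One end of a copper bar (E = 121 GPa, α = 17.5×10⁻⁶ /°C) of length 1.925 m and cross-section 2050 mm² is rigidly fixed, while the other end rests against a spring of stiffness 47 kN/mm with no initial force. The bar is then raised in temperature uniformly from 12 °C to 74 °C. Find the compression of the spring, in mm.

The unrestrained thermal change is αΔT L = 17.5×10⁻⁶ × 62 × 1925 = 2.089 mm.
Let P be the compressive force at the spring. The bar shortens elastically by PL/(AE) and the spring compresses by P/k; together these equal δ_free.
So P = δ_free / [L/(AE) + 1/k] = 2.089 / [ 1925/(2050×121×10³) + 1/(47×10³) ].
P = 2.089 / 2.904×10⁻⁵ = 71930 N.
Spring compression = P/k = 71930/(47×10³) = 1.53 mm.

δ ≈ 1.53 mm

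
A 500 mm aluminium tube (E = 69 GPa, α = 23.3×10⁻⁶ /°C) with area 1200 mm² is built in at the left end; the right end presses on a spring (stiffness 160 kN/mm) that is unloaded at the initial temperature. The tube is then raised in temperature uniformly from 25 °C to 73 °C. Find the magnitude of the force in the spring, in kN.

P ≈ 45.5 kN

Free thermal expansion: δ_free = αΔT L = 23.3×10⁻⁶ × 48 × 500 = 0.5592 mm.
With a force P in the spring, the elastic change of the tube is PL/(AE) and that of the spring is P/k; compatibility requires their sum to equal δ_free.
P [ L/(AE) + 1/k ] = δ_free → P [ 500/(1200×69×10³) + 1/(160×10³) ] = 0.5592.
P = 0.5592 / 1.229×10⁻⁵ = 45510 N.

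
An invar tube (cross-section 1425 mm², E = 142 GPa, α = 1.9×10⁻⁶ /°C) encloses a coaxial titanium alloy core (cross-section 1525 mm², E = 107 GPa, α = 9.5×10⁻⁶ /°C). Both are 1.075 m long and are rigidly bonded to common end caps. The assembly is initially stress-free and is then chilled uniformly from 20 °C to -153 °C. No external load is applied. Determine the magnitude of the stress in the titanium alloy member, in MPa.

σ ≈ 77.9 MPa (tensile)

Equilibrium of a rigid end plate with no external load gives equal and opposite internal forces ±P in the two members. Since α_{titanium alloy} > α_{invar}, cooling drives the titanium alloy into tension and the invar into compression.
Equating the net (thermal + elastic) strains gives |α₁ − α₂|·ΔT = P·[1/(A₁E₁) + 1/(A₂E₂)].
|α₁ − α₂|·ΔT = 7.6×10⁻⁶ × 173 = 0.001315.
1/(A₁E₁) + 1/(A₂E₂) = 1/(1425×142×10³) + 1/(1525×107×10³) = 1.107×10⁻⁸ N⁻¹.
P = 0.001315 / 1.107×10⁻⁸ = 118800 N = 118.8 kN.
σ_{titanium alloy} = P/A₂ = 118800/1525 = 77.88 MPa, tensile.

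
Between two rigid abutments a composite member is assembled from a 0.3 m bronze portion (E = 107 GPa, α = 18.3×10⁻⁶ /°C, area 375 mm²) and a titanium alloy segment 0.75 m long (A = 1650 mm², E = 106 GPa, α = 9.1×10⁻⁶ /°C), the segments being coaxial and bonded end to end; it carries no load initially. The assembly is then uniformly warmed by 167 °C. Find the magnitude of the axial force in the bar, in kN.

If the supports were absent, the total length change would be Σ αᵢΔT Lᵢ = 18.3×10⁻⁶×167×300 + 9.1×10⁻⁶×167×750 = 2.057 mm.
The walls prevent any net length change, so an axial force P (same in every segment) develops. Compatibility: P · Σ Lᵢ/(AᵢEᵢ) = δ_free.
Σ Lᵢ/(AᵢEᵢ) = 300/(375×107×10³) + 750/(1650×106×10³) = 1.176×10⁻⁵ mm/N.
So P = 2.057 / 1.176×10⁻⁵ = 174.8 kN, compressive.

P ≈ 175 kN (compressive)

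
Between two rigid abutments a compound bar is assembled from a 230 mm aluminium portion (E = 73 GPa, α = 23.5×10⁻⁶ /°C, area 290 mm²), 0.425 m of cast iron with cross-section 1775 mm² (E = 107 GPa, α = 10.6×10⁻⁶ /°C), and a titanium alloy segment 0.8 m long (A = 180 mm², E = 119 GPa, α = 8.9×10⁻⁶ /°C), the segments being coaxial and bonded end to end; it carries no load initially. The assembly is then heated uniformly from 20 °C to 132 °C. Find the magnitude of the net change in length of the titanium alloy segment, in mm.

|ΔL| ≈ 0.615 mm

Free thermal expansion of the whole bar: Σ αᵢΔT Lᵢ = 23.5×10⁻⁶×112×230 + 10.6×10⁻⁶×112×425 + 8.9×10⁻⁶×112×800 = 1.907 mm.
The walls prevent any net length change, so an axial force P (same in every segment) develops. Compatibility: P · Σ Lᵢ/(AᵢEᵢ) = δ_free.
The series flexibility is Σ Lᵢ/(AᵢEᵢ) = 230/(290×73×10³) + 425/(1775×107×10³) + 800/(180×119×10³) = 5.045×10⁻⁵ mm/N.
P = 1.907 / 5.045×10⁻⁵ = 37810 N = 37.81 kN, compressive.
For the titanium alloy segment, free thermal change = 8.9×10⁻⁶×112×800 = 0.7974 mm and elastic change from P = 37810×800/(180×119×10³) = 1.412 mm; these oppose, so the net change is 0.615 mm (segment shortens).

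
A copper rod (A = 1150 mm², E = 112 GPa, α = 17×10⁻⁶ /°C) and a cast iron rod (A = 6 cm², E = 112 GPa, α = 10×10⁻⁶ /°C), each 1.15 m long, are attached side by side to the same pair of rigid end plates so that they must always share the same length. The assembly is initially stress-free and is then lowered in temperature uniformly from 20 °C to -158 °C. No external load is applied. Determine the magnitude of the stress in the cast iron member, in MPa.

Both members must finish at the same length. With the larger α, the copper tends to over-contract; the plates restrain it, putting the copper in tension and the cast iron in compression. With no external load the two internal forces are equal and opposite, magnitude P.
Equating the net (thermal + elastic) strains gives |α₁ − α₂|·ΔT = P·[1/(A₁E₁) + 1/(A₂E₂)].
|α₁ − α₂|·ΔT = 7×10⁻⁶ × 178 = 0.001246.
1/(A₁E₁) + 1/(A₂E₂) = 1/(1150×112×10³) + 1/(600×112×10³) = 2.264×10⁻⁸ N⁻¹.
So P = 0.001246 / 2.264×10⁻⁸ = 55.02 kN.
σ_{cast iron} = P/A₂ = 55020/600 = 91.71 MPa, compressive.

σ ≈ 91.7 MPa (compressive)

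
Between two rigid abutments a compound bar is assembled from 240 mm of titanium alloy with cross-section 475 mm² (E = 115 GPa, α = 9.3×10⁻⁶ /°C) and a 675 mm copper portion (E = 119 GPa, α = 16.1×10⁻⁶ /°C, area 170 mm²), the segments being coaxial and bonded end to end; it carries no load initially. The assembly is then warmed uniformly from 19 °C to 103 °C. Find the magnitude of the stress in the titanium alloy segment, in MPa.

σ ≈ 61.3 MPa (compressive)

Free thermal expansion of the whole bar: Σ αᵢΔT Lᵢ = 9.3×10⁻⁶×84×240 + 16.1×10⁻⁶×84×675 = 1.1 mm.
Since the ends are fixed, an axial force P builds up, equal in every segment, with P · Σ Lᵢ/(AᵢEᵢ) = δ_free.
The series flexibility is Σ Lᵢ/(AᵢEᵢ) = 240/(475×115×10³) + 675/(170×119×10³) = 3.776×10⁻⁵ mm/N.
P = 1.1 / 3.776×10⁻⁵ = 29140 N = 29.14 kN, compressive.
σ_{titanium alloy} = P / A = 29140 / 475 = 61.35 MPa.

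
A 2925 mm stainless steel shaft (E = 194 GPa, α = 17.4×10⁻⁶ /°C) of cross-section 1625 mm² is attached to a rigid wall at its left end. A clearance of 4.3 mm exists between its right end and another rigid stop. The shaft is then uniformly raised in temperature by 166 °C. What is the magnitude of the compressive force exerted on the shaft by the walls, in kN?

P ≈ 447 kN

Unrestrained expansion: δ_free = αΔT L = 17.4×10⁻⁶ × 166 × 2925 = 8.449 mm.
The gap closes (δ_free > 4.3 mm) and the wall then resists a further 8.449 − 4.3 = 4.149 mm of expansion.
Compatibility: PL/(AE) = 4.149 mm, so σ = P/A = E × (4.149/2925) = 275.2 MPa.
P = σA = 275.2 × 1625 = 447.1 kN.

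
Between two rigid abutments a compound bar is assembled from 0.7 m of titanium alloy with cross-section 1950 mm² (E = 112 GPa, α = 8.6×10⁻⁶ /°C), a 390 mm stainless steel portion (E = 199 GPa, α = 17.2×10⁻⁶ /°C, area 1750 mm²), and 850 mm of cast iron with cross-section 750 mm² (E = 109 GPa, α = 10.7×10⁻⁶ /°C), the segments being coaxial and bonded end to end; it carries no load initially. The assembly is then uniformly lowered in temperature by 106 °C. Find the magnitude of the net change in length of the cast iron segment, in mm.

Free thermal contraction of the whole bar: Σ αᵢΔT Lᵢ = 8.6×10⁻⁶×106×700 + 17.2×10⁻⁶×106×390 + 10.7×10⁻⁶×106×850 = 2.313 mm.
Since the ends are fixed, an axial force P builds up, equal in every segment, with P · Σ Lᵢ/(AᵢEᵢ) = δ_free.
Σ Lᵢ/(AᵢEᵢ) = 700/(1950×112×10³) + 390/(1750×199×10³) + 850/(750×109×10³) = 1.472×10⁻⁵ mm/N.
So P = 2.313 / 1.472×10⁻⁵ = 157.1 kN, tensile.
For the cast iron segment, free thermal change = 10.7×10⁻⁶×106×850 = 0.9641 mm and elastic change from P = 157100×850/(750×109×10³) = 1.634 mm; these oppose, so the net change is 0.67 mm (segment lengthens).

|ΔL| ≈ 0.67 mm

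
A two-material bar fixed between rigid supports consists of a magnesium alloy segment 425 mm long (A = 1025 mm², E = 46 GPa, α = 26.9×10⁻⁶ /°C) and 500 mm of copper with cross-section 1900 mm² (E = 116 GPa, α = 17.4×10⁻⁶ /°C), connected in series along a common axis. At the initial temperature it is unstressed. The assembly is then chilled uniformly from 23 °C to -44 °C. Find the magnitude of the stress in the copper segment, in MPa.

If the supports were absent, the total length change would be Σ αᵢΔT Lᵢ = 26.9×10⁻⁶×67×425 + 17.4×10⁻⁶×67×500 = 1.349 mm.
The walls prevent any net length change, so an axial force P (same in every segment) develops. Compatibility: P · Σ Lᵢ/(AᵢEᵢ) = δ_free.
The series flexibility is Σ Lᵢ/(AᵢEᵢ) = 425/(1025×46×10³) + 500/(1900×116×10³) = 1.128×10⁻⁵ mm/N.
P = 1.349 / 1.128×10⁻⁵ = 119600 N = 119.6 kN, tensile.
σ_{copper} = P / A = 119600 / 1900 = 62.92 MPa.

σ ≈ 62.9 MPa (tensile)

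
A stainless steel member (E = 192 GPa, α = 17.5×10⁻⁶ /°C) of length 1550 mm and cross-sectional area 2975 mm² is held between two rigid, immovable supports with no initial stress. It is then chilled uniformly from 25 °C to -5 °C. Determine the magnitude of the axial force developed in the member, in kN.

P ≈ 300 kN (tensile)

The ends cannot move, so σ = EαΔT = 192×10³ × 17.5×10⁻⁶ × 30 = 100.8 MPa.
P = AEαΔT = 2975 × 192×10³ × 17.5×10⁻⁶ × 30 = 299.9 kN (tensile).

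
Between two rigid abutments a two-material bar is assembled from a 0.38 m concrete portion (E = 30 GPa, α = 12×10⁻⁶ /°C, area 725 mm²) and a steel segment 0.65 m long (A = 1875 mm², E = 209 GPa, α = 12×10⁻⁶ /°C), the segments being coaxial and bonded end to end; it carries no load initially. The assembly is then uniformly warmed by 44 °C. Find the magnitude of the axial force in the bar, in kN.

P ≈ 28.4 kN (compressive)

If the supports were absent, the total length change would be Σ αᵢΔT Lᵢ = 12×10⁻⁶×44×380 + 12×10⁻⁶×44×650 = 0.5438 mm.
Since the ends are fixed, an axial force P builds up, equal in every segment, with P · Σ Lᵢ/(AᵢEᵢ) = δ_free.
Σ Lᵢ/(AᵢEᵢ) = 380/(725×30×10³) + 650/(1875×209×10³) = 1.913×10⁻⁵ mm/N.
Hence P = δ_free / Σ(L/AE) = 0.5438/1.913×10⁻⁵ = 28.43 kN (compressive).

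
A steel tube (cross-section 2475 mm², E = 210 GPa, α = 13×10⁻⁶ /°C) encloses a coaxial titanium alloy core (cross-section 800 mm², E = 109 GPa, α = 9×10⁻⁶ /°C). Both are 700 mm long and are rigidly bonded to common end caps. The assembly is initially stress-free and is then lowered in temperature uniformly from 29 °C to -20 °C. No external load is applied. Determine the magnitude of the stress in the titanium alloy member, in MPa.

σ ≈ 18.3 MPa (compressive)

Both members must finish at the same length. With the larger α, the steel tends to over-contract; the plates restrain it, putting the steel in tension and the titanium alloy in compression. With no external load the two internal forces are equal and opposite, magnitude P.
Setting the final lengths equal and cancelling L: (α₁ − α₂)ΔT = P/(A₁E₁) + P/(A₂E₂).
|α₁ − α₂|·ΔT = 4×10⁻⁶ × 49 = 0.000196.
1/(A₁E₁) + 1/(A₂E₂) = 1/(2475×210×10³) + 1/(800×109×10³) = 1.339×10⁻⁸ N⁻¹.
So P = 0.000196 / 1.339×10⁻⁸ = 14.64 kN.
σ_{titanium alloy} = P/A₂ = 14640/800 = 18.29 MPa, compressive.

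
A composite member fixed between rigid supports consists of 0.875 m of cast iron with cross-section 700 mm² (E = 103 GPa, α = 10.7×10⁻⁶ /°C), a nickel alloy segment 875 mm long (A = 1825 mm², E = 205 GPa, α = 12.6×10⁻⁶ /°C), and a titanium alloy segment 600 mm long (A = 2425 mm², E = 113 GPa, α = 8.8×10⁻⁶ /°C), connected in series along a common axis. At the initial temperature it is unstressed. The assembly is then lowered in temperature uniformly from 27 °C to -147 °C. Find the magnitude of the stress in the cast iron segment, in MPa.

With the walls removed the bar would change length by δ_free = Σ αᵢΔT Lᵢ = 10.7×10⁻⁶×174×875 + 12.6×10⁻⁶×174×875 + 8.8×10⁻⁶×174×600 = 4.466 mm.
Since the ends are fixed, an axial force P builds up, equal in every segment, with P · Σ Lᵢ/(AᵢEᵢ) = δ_free.
Σ Lᵢ/(AᵢEᵢ) = 875/(700×103×10³) + 875/(1825×205×10³) + 600/(2425×113×10³) = 1.666×10⁻⁵ mm/N.
So P = 4.466 / 1.666×10⁻⁵ = 268 kN, tensile.
σ_{cast iron} = P / A = 268000 / 700 = 382.9 MPa.

σ ≈ 383 MPa (tensile)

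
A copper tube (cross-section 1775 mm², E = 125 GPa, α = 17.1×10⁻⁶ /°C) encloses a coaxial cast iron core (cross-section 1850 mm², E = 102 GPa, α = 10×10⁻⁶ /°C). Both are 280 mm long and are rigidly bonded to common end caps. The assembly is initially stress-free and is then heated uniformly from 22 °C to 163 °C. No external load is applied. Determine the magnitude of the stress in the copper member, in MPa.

σ ≈ 57.5 MPa (compressive)

The copper has the larger α, so on heating it would change length more than the cast iron if both were free. The rigid plates force a common final length, so the copper is put into compression and the cast iron into tension, with equal and opposite forces P (no external load).
Setting the final lengths equal and cancelling L: (α₁ − α₂)ΔT = P/(A₁E₁) + P/(A₂E₂).
|α₁ − α₂|·ΔT = 7.1×10⁻⁶ × 141 = 0.001001.
1/(A₁E₁) + 1/(A₂E₂) = 1/(1775×125×10³) + 1/(1850×102×10³) = 9.806×10⁻⁹ N⁻¹.
So P = 0.001001 / 9.806×10⁻⁹ = 102.1 kN.
σ_{copper} = P/A₁ = 102100/1775 = 57.51 MPa, compressive.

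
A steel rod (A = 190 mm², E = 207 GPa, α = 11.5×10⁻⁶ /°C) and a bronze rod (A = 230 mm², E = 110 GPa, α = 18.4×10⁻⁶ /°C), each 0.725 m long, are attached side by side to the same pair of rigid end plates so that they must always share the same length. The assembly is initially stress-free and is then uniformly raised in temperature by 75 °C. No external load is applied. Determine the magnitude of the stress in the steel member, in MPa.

σ ≈ 41.9 MPa (tensile)

Equilibrium of a rigid end plate with no external load gives equal and opposite internal forces ±P in the two members. Since α_{bronze} > α_{steel}, heating drives the bronze into compression and the steel into tension.
Setting the final lengths equal and cancelling L: (α₁ − α₂)ΔT = P/(A₁E₁) + P/(A₂E₂).
|α₁ − α₂|·ΔT = 6.9×10⁻⁶ × 75 = 0.0005175.
1/(A₁E₁) + 1/(A₂E₂) = 1/(190×207×10³) + 1/(230×110×10³) = 6.495×10⁻⁸ N⁻¹.
P = 0.0005175 / 6.495×10⁻⁸ = 7967 N = 7.967 kN.
σ_{steel} = P/A₁ = 7967/190 = 41.93 MPa, tensile.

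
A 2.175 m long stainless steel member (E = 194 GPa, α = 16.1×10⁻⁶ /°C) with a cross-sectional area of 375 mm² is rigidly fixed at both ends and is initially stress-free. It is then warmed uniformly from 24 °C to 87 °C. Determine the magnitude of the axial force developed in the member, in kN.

With zero net strain, σ = E·αΔT = 194 GPa × 16.1×10⁻⁶ × 63 = 196.8 MPa.
P = AEαΔT = 375 × 194×10³ × 16.1×10⁻⁶ × 63 = 73.79 kN (compressive).

P ≈ 73.8 kN (compressive)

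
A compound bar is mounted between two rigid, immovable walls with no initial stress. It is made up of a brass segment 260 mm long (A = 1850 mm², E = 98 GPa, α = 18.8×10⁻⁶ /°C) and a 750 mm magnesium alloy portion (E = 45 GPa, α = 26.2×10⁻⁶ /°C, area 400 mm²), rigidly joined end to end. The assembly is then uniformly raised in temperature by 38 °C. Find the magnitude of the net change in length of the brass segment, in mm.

If the supports were absent, the total length change would be Σ αᵢΔT Lᵢ = 18.8×10⁻⁶×38×260 + 26.2×10⁻⁶×38×750 = 0.9324 mm.
The rigid supports impose zero overall length change; the single axial force P common to all segments must satisfy P Σ Lᵢ/(AᵢEᵢ) = δ_free.
Σ Lᵢ/(AᵢEᵢ) = 260/(1850×98×10³) + 750/(400×45×10³) = 4.31×10⁻⁵ mm/N.
P = 0.9324 / 4.31×10⁻⁵ = 21630 N = 21.63 kN, compressive.
For the brass segment, free thermal change = 18.8×10⁻⁶×38×260 = 0.1857 mm and elastic change from P = 21630×260/(1850×98×10³) = 0.03103 mm; these oppose, so the net change is 0.155 mm (segment lengthens).

|ΔL| ≈ 0.155 mm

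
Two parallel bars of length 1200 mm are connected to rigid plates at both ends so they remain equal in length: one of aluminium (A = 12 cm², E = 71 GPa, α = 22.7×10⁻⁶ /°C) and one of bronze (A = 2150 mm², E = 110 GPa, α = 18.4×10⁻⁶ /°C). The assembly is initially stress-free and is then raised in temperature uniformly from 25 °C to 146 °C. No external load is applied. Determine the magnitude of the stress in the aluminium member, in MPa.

Both members must finish at the same length. With the larger α, the aluminium tends to over-expand; the plates restrain it, putting the aluminium in compression and the bronze in tension. With no external load the two internal forces are equal and opposite, magnitude P.
Equating the net (thermal + elastic) strains gives |α₁ − α₂|·ΔT = P·[1/(A₁E₁) + 1/(A₂E₂)].
|α₁ − α₂|·ΔT = 4.3×10⁻⁶ × 121 = 0.0005203.
1/(A₁E₁) + 1/(A₂E₂) = 1/(1200×71×10³) + 1/(2150×110×10³) = 1.597×10⁻⁸ N⁻¹.
P = 0.0005203 / 1.597×10⁻⁸ = 32590 N = 32.59 kN.
σ_{aluminium} = P/A₁ = 32590/1200 = 27.16 MPa, compressive.

σ ≈ 27.2 MPa (compressive)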